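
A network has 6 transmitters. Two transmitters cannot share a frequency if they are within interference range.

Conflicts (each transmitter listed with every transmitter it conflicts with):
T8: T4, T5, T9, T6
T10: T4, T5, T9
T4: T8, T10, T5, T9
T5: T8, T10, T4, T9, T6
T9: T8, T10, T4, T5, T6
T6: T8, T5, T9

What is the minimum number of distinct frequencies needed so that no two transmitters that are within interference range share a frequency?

T8, T5, T9, T6 pairwise conflict, so at least 4 frequencies are needed.
A valid assignment using 4 frequencies: T8=4, T10=4, T4=3, T5=1, T9=2, T6=3. Every pair that conflicts lands in different frequencies.

4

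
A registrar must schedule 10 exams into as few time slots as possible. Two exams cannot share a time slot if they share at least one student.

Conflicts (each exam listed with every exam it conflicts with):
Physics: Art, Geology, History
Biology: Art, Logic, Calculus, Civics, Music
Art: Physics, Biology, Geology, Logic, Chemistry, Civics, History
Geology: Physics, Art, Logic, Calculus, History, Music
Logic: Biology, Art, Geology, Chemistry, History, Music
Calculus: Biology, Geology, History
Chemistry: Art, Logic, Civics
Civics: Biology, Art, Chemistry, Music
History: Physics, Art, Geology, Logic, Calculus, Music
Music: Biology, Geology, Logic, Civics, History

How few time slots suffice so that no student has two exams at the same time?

Physics, Art, Geology, History are mutually in conflict, so at least 4 time slots are needed.
4 time slots suffice: time slot 1 → {Art, Calculus, Music}; time slot 2 → {Biology, Geology, Chemistry}; time slot 3 → {Civics, History}; time slot 4 → {Physics, Logic}. Each listed conflict is separated.

4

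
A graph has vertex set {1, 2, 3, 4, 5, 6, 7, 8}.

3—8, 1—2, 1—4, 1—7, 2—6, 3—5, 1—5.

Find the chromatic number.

2

1 and 5 are adjacent, so at least 2 colors are needed.
A valid assignment using 2 colors: 1=a, 2=b, 3=a, 4=b, 5=b, 6=a, 7=b, 8=b. No two adjacent vertices share a color.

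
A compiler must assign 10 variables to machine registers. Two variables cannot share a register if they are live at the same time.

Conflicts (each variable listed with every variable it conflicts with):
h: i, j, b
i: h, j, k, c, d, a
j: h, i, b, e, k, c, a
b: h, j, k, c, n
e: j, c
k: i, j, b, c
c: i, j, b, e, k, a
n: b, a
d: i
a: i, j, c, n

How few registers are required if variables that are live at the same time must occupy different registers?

4

j, b, k, c are mutually in conflict, so at least 4 registers are needed.
A valid assignment using 4 registers: h=3, i=2, j=1, b=2, e=2, k=4, c=3, n=1, d=1, a=4. Every pair that conflicts lands in different registers.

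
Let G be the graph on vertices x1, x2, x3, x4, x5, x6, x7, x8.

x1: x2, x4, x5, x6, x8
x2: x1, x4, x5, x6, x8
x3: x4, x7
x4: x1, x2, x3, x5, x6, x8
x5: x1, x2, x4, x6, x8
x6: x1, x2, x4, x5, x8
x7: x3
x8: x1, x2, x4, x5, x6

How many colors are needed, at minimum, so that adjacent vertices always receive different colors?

6

x1, x2, x4, x5, x6, x8 are pairwise adjacent (a clique of size 6), so at least 6 colors are needed.
6 colors suffice: x1=5, x2=3, x3=2, x4=1, x5=6, x6=4, x7=1, x8=2. No two adjacent vertices share a color.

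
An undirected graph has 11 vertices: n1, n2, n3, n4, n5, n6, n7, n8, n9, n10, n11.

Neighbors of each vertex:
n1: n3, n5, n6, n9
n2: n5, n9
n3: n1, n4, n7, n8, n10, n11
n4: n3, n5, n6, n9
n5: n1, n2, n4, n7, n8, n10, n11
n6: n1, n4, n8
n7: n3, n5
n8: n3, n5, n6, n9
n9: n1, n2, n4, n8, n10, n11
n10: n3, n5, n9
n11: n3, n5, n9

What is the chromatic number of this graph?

2

n4 and n9 are adjacent, so at least 2 colors are needed.
A valid assignment using 2 colors: n1=2, n2=2, n3=1, n4=2, n5=1, n6=1, n7=2, n8=2, n9=1, n10=2, n11=2. Every edge joins two different colors.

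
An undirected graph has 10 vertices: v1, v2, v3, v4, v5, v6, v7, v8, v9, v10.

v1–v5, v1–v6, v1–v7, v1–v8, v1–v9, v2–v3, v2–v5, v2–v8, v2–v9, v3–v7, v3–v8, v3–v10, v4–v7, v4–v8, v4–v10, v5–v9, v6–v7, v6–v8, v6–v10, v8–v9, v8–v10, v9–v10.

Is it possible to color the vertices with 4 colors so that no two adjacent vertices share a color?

Yes

The chromatic number is 3. v6, v8, v10 are pairwise adjacent, so at least 3 colors are needed.
A valid assignment using 3 colors: v1=green, v2=green, v3=blue, v4=blue, v5=red, v6=blue, v7=red, v8=red, v9=blue, v10=green.
Since 4 ≥ 3, a proper 4-coloring certainly exists.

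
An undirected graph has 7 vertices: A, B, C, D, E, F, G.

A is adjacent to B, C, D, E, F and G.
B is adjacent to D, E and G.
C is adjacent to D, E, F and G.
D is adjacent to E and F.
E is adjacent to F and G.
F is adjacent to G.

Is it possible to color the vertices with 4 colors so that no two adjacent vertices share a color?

A, C, E, F, G are pairwise adjacent (a clique of size 5), so at least 5 colors are needed.
So 4 colors are not enough.

No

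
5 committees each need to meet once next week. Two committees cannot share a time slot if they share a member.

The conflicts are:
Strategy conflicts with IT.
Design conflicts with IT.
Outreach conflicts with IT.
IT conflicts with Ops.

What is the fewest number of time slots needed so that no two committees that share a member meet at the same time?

2

Strategy and IT conflict, so at least 2 time slots are needed.
Using 2 time slots: Strategy=2, Design=2, Outreach=2, IT=1, Ops=2. Each listed conflict is separated.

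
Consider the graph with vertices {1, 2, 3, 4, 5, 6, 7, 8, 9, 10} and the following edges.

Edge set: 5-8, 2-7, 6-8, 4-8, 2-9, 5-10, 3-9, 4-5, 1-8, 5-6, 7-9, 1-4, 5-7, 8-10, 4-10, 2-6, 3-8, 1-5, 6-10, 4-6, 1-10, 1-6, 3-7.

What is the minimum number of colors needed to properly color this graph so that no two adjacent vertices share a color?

1, 4, 5, 6, 8, 10 are pairwise adjacent (a clique of size 6), so at least 6 colors are needed.
6 colors suffice: color a → {7, 8}; color b → {3, 6}; color c → {2, 5}; color d → {9, 10}; color e → {1}; color f → {4}. No two adjacent vertices share a color.

6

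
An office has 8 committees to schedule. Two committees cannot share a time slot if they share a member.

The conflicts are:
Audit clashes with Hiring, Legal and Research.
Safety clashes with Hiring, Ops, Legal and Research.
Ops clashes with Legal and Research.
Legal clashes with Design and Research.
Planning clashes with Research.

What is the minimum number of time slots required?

Safety, Ops, Legal, Research pairwise conflict, so at least 4 time slots are needed.
4 time slots suffice: time slot 1 → {Hiring, Design, Research}; time slot 2 → {Legal, Planning}; time slot 3 → {Audit, Safety}; time slot 4 → {Ops}. Each listed conflict is separated.

4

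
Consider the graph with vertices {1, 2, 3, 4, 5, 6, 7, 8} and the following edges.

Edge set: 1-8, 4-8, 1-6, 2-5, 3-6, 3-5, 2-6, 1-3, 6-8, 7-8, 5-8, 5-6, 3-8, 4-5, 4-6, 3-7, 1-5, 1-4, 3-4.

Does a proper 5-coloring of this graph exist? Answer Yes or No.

1, 3, 4, 5, 6, 8 are pairwise adjacent (a clique of size 6), so at least 6 colors are needed.
So 5 colors are not enough.

No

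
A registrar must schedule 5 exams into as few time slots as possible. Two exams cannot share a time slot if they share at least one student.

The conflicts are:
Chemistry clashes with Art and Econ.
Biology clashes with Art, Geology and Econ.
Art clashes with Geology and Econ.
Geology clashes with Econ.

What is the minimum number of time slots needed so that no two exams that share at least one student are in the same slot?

Biology, Art, Geology, Econ pairwise conflict, so at least 4 time slots are needed.
Using 4 time slots: Chemistry=3, Biology=4, Art=1, Geology=3, Econ=2. Each listed conflict is separated.

4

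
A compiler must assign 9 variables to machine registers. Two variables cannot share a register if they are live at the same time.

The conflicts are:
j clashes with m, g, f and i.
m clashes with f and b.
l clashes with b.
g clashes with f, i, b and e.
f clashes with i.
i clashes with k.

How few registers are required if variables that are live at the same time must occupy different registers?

4

j, g, f, i all conflict with each other, so at least 4 registers are needed.
4 registers suffice: register 1 → {m, l, g, k}; register 2 → {j, b, e}; register 3 → {f}; register 4 → {i}. Each listed conflict is separated.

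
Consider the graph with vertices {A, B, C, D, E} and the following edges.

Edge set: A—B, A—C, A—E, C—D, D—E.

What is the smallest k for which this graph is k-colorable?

2

C and D are adjacent, so at least 2 colors are needed.
2 colors suffice: color 1 → {A, D}; color 2 → {B, C, E}. No two adjacent vertices share a color.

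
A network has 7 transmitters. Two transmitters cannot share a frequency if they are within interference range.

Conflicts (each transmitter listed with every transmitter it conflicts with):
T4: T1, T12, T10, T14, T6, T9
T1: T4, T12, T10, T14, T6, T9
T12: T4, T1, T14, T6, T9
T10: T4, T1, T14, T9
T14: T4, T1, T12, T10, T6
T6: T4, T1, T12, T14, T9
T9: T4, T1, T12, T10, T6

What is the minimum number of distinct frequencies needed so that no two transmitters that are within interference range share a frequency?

T4, T1, T12, T6, T9 pairwise conflict, so at least 5 frequencies are needed.
5 frequencies suffice: T4=2, T1=1, T12=4, T10=4, T14=3, T6=5, T9=3. Each listed conflict is separated.

5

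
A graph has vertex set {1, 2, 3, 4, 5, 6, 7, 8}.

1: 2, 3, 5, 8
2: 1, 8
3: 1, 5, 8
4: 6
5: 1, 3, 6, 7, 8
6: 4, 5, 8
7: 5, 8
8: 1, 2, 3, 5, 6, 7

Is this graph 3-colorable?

1, 3, 5, 8 are mutually adjacent (a clique of size 4), so at least 4 colors are needed.
So 3 colors are not enough.

No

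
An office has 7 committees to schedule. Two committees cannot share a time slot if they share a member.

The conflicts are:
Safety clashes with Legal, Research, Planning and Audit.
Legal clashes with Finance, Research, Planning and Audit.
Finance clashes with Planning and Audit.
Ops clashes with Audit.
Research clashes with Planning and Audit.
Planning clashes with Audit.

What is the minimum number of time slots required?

5

Safety, Legal, Research, Planning, Audit pairwise conflict, so at least 5 time slots are needed.
Using 5 time slots: Safety=4, Legal=3, Finance=4, Ops=2, Research=5, Planning=2, Audit=1. Every pair that conflicts lands in different time slots.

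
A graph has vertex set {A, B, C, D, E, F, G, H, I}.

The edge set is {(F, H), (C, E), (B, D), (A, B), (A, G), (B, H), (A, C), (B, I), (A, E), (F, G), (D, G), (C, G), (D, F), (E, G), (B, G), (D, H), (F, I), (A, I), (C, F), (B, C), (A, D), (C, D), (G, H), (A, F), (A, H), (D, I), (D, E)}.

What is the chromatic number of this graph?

A, B, D, G, H are mutually adjacent (a clique of size 5), so at least 5 colors are needed.
5 colors suffice: color red → {A}; color blue → {D}; color green → {G, I}; color yellow → {B, E, F}; color purple → {C, H}. No two adjacent vertices share a color.

5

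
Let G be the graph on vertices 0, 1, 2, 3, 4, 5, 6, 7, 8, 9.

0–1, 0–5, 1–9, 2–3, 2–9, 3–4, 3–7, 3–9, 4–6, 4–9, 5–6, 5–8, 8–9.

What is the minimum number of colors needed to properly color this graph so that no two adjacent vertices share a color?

2, 3, 9 are pairwise adjacent, so at least 3 colors are needed.
One proper 3-coloring: 0=c, 1=b, 2=c, 3=b, 4=c, 5=a, 6=b, 7=a, 8=b, 9=a. No two adjacent vertices share a color.

3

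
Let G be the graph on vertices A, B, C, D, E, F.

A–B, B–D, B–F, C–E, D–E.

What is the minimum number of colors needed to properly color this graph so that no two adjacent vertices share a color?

2

B and D are adjacent, so at least 2 colors are needed.
2 colors suffice: A=2, B=1, C=2, D=2, E=1, F=2. No two adjacent vertices share a color.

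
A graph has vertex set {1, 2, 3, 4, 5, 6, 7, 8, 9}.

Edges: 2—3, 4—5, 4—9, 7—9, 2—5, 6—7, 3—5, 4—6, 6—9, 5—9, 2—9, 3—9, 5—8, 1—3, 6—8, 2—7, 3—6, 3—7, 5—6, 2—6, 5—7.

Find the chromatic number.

2, 3, 5, 6, 7, 9 form a clique, so at least 6 colors are needed.
One proper 6-coloring: 1=a, 2=f, 3=d, 4=d, 5=b, 6=a, 7=e, 8=c, 9=c. Each edge has distinct colors on its endpoints.

6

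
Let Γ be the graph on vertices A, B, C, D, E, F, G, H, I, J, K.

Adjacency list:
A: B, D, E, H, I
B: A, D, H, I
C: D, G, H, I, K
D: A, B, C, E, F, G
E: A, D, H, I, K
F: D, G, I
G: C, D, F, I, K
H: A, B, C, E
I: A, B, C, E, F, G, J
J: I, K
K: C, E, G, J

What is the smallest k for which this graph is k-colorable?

3

C, D, G form a triangle, so at least 3 colors are needed.
3 colors suffice: color 1 → {D, H, I, K}; color 2 → {B, E, G, J}; color 3 → {A, C, F}. Every edge joins two different colors.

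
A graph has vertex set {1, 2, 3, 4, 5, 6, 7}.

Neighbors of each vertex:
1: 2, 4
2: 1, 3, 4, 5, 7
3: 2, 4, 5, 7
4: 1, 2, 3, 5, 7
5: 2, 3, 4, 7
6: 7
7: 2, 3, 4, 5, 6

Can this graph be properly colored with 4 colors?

2, 3, 4, 5, 7 are pairwise adjacent (a clique of size 5), so at least 5 colors are needed.
So 4 colors are not enough.

No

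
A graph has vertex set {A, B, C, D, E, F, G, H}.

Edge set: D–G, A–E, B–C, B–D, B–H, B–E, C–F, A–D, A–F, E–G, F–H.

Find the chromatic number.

3

The cycle F-C-B-D-A-F has odd length 5, so it cannot be 2-colored; at least 3 colors are needed.
A valid assignment using 3 colors: A=green, B=red, C=blue, D=blue, E=blue, F=red, G=red, H=blue. Every edge joins two different colors.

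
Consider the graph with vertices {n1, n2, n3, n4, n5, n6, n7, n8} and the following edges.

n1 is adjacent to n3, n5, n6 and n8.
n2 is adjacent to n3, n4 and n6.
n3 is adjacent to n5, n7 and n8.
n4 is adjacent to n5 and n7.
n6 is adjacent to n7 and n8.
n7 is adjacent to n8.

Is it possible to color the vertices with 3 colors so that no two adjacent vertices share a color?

The chromatic number is 3. n1, n6, n8 are pairwise adjacent, so at least 3 colors are needed.
3 colors suffice: color 1 → {n3, n4, n6}; color 2 → {n2, n5, n8}; color 3 → {n1, n7}.
That is already a proper 3-coloring.

Yes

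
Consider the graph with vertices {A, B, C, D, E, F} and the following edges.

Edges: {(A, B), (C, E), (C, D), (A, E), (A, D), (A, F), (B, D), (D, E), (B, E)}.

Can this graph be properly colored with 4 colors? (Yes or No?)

Yes

The chromatic number is 4. A, B, D, E are pairwise adjacent (a clique of size 4), so at least 4 colors are needed.
One proper 4-coloring: A=red, B=yellow, C=red, D=green, E=blue, F=blue.
That is already a proper 4-coloring.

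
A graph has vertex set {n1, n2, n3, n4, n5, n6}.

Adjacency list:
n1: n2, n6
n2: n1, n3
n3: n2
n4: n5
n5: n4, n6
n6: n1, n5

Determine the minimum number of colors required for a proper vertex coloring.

n2 and n3 are adjacent, so at least 2 colors are needed.
2 colors suffice: color 1 → {n2, n4, n6}; color 2 → {n1, n3, n5}. Every edge joins two different colors.

2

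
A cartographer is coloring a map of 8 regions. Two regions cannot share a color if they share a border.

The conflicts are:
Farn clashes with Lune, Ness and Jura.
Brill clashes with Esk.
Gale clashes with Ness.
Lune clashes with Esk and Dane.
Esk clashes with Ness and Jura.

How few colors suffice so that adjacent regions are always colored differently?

2

Farn and Lune conflict, so at least 2 colors are needed.
One proper 2-coloring: Farn=1, Brill=2, Gale=1, Lune=2, Esk=1, Ness=2, Jura=2, Dane=1. No two conflicting regions share a color.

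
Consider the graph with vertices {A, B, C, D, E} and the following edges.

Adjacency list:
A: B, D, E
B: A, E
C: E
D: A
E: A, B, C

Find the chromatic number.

3

A, B, E are mutually adjacent, so at least 3 colors are needed.
3 colors suffice: A=red, B=green, C=red, D=blue, E=blue. Every edge joins two different colors.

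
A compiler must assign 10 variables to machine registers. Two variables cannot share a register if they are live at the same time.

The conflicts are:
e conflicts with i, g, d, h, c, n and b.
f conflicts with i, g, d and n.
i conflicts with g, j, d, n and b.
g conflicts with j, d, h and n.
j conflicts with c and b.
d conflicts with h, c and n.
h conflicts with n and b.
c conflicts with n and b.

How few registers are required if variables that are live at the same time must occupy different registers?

5

f, i, g, d, n are mutually in conflict, so at least 5 registers are needed.
5 registers suffice: register 1 → {i, h, c}; register 2 → {g, b}; register 3 → {j, n}; register 4 → {d}; register 5 → {e, f}. Every pair that conflicts lands in different registers.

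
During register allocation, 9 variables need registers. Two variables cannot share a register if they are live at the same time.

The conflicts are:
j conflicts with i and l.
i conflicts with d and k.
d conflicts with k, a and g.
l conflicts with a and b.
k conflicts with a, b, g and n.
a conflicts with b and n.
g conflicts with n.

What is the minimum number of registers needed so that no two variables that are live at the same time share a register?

3

k, a, b are mutually in conflict, so at least 3 registers are needed.
3 registers suffice: register 1 → {l, k}; register 2 → {i, a, g}; register 3 → {j, d, b, n}. No two conflicting variables share a register.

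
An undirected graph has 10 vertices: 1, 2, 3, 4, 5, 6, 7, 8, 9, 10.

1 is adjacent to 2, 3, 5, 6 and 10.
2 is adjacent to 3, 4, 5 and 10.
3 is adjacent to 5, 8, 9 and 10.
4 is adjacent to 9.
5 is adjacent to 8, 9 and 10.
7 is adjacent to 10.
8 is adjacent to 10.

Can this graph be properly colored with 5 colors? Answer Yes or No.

Yes

The chromatic number is 5. 1, 2, 3, 5, 10 form a clique, so at least 5 colors are needed.
5 colors suffice: color a → {4, 5, 6, 7}; color b → {3}; color c → {9, 10}; color d → {2, 8}; color e → {1}.
That is already a proper 5-coloring.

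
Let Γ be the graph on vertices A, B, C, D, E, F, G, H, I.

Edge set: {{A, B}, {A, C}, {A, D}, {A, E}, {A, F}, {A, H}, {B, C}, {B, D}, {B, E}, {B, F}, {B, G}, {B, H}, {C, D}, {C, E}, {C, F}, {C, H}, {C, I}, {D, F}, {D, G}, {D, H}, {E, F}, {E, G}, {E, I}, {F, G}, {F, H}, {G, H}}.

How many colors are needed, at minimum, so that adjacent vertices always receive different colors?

6

A, B, C, D, F, H are mutually adjacent (a clique of size 6), so at least 6 colors are needed.
One proper 6-coloring: A=5, B=1, C=2, D=6, E=4, F=3, G=2, H=4, I=1. Each edge has distinct colors on its endpoints.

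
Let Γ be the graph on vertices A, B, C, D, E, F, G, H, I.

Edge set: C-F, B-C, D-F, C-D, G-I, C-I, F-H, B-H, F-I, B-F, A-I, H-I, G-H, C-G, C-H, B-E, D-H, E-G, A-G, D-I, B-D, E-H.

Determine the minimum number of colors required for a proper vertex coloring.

C, D, F, H, I are pairwise adjacent (a clique of size 5), so at least 5 colors are needed.
5 colors suffice: color red → {A, H}; color blue → {B, I}; color green → {C, E}; color yellow → {F, G}; color purple → {D}. Each edge has distinct colors on its endpoints.

5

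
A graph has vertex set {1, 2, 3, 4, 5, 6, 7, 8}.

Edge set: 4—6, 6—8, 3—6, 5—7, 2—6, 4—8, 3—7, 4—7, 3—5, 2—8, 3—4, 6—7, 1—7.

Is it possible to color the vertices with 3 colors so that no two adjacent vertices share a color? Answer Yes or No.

3, 4, 6, 7 are mutually adjacent (a clique of size 4), so at least 4 colors are needed.
So 3 colors are not enough.

No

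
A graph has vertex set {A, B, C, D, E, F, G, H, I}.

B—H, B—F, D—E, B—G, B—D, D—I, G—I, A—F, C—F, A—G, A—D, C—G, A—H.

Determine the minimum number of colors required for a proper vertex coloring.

D and E are adjacent, so at least 2 colors are needed.
A valid assignment using 2 colors: A=blue, B=blue, C=blue, D=red, E=blue, F=red, G=red, H=red, I=blue. Every edge joins two different colors.

2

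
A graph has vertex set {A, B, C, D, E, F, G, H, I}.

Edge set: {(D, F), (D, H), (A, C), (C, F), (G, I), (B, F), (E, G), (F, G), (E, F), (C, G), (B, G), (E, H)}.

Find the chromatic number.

3

C, F, G form a triangle, so at least 3 colors are needed.
3 colors suffice: A=1, B=3, C=3, D=3, E=3, F=2, G=1, H=1, I=2. Each edge has distinct colors on its endpoints.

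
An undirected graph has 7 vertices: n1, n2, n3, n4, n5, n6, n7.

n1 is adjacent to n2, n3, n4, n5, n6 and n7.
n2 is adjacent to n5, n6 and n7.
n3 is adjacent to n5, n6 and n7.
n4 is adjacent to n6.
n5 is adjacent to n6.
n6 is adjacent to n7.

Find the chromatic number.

n1, n2, n5, n6 are mutually adjacent (a clique of size 4), so at least 4 colors are needed.
4 colors suffice: color 1 → {n1}; color 2 → {n6}; color 3 → {n4, n5, n7}; color 4 → {n2, n3}. No two adjacent vertices share a color.

4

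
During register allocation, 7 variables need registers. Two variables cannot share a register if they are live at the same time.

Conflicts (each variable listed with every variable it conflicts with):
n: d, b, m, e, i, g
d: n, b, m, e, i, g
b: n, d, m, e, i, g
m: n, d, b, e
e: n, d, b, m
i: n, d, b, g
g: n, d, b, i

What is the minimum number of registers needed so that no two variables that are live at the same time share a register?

n, d, b, m, e are mutually in conflict, so at least 5 registers are needed.
5 registers suffice: n=1, d=3, b=2, m=4, e=5, i=5, g=4. Every pair that conflicts lands in different registers.

5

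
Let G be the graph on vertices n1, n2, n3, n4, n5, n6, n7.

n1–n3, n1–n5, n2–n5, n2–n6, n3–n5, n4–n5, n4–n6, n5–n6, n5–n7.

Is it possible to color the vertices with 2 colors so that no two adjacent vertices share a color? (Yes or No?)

n1, n3, n5 are pairwise adjacent, so at least 3 colors are needed.
So 2 colors are not enough.

No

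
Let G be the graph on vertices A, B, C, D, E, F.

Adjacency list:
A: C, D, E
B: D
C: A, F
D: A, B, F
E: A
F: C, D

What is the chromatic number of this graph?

B and D are adjacent, so at least 2 colors are needed.
A valid assignment using 2 colors: A=2, B=2, C=1, D=1, E=1, F=2. Each edge has distinct colors on its endpoints.

2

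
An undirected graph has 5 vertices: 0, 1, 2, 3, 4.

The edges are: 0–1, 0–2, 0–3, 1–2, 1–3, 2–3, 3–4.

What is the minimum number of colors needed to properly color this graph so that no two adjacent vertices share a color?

0, 1, 2, 3 are mutually adjacent (a clique of size 4), so at least 4 colors are needed.
A valid assignment using 4 colors: 0=blue, 1=yellow, 2=green, 3=red, 4=blue. Each edge has distinct colors on its endpoints.

4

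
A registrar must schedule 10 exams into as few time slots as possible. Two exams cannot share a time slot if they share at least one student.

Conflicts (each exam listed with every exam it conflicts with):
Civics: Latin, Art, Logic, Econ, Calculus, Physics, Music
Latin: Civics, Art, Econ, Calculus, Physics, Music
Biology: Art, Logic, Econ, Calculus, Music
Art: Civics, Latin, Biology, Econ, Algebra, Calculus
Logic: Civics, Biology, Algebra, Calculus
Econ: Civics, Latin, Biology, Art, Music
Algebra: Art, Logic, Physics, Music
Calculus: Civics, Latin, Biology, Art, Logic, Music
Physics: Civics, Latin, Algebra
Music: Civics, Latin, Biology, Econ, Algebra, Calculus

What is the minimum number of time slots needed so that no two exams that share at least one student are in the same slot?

Civics, Latin, Econ, Music pairwise conflict, so at least 4 time slots are needed.
Using 4 time slots: Civics=1, Latin=4, Biology=1, Art=2, Logic=2, Econ=3, Algebra=1, Calculus=3, Physics=2, Music=2. Each listed conflict is separated.

4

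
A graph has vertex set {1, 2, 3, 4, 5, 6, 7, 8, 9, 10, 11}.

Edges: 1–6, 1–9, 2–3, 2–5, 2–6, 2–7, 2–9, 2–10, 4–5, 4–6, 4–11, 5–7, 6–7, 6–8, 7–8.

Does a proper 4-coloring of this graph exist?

Yes

The chromatic number is 3. 2, 5, 7 are mutually adjacent, so at least 3 colors are needed.
3 colors suffice: color red → {1, 2, 4, 8}; color blue → {3, 5, 6, 9, 10, 11}; color green → {7}.
Since 4 ≥ 3, a proper 4-coloring certainly exists.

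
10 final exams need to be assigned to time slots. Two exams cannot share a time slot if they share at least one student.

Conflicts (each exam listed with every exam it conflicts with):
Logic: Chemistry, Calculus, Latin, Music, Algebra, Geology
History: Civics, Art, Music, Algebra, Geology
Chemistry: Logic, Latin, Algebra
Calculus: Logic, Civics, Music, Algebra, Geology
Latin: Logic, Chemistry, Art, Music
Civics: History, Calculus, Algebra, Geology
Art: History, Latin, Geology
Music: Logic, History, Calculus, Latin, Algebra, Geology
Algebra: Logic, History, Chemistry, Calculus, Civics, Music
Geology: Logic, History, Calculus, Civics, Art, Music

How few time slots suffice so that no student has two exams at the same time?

Logic, Calculus, Music, Geology are mutually in conflict, so at least 4 time slots are needed.
A valid assignment using 4 time slots: Logic=3, History=3, Chemistry=1, Calculus=4, Latin=2, Civics=1, Art=1, Music=1, Algebra=2, Geology=2. Every pair that conflicts lands in different time slots.

4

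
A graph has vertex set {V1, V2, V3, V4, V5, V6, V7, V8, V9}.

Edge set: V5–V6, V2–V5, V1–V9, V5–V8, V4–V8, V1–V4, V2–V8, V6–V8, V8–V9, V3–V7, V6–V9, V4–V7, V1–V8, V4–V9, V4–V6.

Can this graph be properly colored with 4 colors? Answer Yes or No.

The chromatic number is 4. V1, V4, V8, V9 are pairwise adjacent (a clique of size 4), so at least 4 colors are needed.
4 colors suffice: V1=4, V2=3, V3=2, V4=2, V5=2, V6=4, V7=1, V8=1, V9=3.
That is already a proper 4-coloring.

Yes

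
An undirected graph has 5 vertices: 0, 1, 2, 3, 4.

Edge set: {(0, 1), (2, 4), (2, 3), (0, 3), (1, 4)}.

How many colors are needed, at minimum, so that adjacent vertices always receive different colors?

The cycle 2-4-1-0-3-2 has odd length 5, so it cannot be 2-colored; at least 3 colors are needed.
3 colors suffice: color a → {1, 2}; color b → {3, 4}; color c → {0}. No two adjacent vertices share a color.

3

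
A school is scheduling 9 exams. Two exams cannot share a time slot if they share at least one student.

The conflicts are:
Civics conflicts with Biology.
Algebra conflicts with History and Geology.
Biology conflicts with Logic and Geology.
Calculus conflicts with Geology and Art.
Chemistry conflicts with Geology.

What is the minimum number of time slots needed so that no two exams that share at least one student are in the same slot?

2

Algebra and Geology conflict, so at least 2 time slots are needed.
2 time slots suffice: Civics=1, Algebra=2, Biology=2, History=1, Calculus=2, Logic=1, Chemistry=2, Geology=1, Art=1. No two conflicting exams share a time slot.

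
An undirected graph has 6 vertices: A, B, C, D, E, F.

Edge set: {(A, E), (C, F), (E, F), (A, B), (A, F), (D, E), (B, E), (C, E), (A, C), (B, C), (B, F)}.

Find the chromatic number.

A, B, C, E, F form a clique, so at least 5 colors are needed.
5 colors suffice: color 1 → {E}; color 2 → {D, F}; color 3 → {A}; color 4 → {C}; color 5 → {B}. No two adjacent vertices share a color.

5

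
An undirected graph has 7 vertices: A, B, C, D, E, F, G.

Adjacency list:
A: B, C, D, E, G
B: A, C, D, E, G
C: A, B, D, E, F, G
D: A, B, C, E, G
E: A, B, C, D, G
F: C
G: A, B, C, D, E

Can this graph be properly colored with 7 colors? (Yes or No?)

The chromatic number is 6. A, B, C, D, E, G are mutually adjacent (a clique of size 6), so at least 6 colors are needed.
A valid assignment using 6 colors: A=3, B=4, C=1, D=5, E=2, F=2, G=6.
Since 7 ≥ 6, a proper 7-coloring certainly exists.

Yes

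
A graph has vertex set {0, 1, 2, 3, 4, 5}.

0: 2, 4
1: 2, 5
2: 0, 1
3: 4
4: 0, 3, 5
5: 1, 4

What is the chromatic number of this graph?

The cycle 0-2-1-5-4-0 has odd length 5, so it cannot be 2-colored; at least 3 colors are needed.
3 colors suffice: color red → {1, 4}; color blue → {2, 3, 5}; color green → {0}. Each edge has distinct colors on its endpoints.

3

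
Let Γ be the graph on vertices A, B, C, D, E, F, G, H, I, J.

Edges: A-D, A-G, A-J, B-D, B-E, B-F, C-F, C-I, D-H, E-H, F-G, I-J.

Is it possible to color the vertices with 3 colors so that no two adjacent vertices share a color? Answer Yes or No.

The chromatic number is 3. The cycle F-G-A-D-B-F has odd length 5, so it cannot be 2-colored; at least 3 colors are needed.
3 colors suffice: color 1 → {A, B, H, I}; color 2 → {D, E, F, J}; color 3 → {C, G}.
That is already a proper 3-coloring.

Yes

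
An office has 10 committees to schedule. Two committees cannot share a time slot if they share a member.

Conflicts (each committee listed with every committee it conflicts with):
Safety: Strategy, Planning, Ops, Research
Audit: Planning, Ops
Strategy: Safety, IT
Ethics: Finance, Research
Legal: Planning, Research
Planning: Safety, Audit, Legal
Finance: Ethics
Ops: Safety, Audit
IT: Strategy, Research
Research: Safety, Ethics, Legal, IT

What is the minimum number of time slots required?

2

Ethics and Research conflict, so at least 2 time slots are needed.
A valid assignment using 2 time slots: Safety=2, Audit=2, Strategy=1, Ethics=2, Legal=2, Planning=1, Finance=1, Ops=1, IT=2, Research=1. Every pair that conflicts lands in different time slots.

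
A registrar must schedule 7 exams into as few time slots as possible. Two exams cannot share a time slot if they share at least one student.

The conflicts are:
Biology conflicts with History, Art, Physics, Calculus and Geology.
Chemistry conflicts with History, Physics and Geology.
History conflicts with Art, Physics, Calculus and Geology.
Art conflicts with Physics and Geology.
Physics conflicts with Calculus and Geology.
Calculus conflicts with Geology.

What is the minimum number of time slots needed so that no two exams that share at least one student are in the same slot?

5

Biology, History, Art, Physics, Geology all conflict with each other, so at least 5 time slots are needed.
Using 5 time slots: Biology=4, Chemistry=4, History=2, Art=5, Physics=1, Calculus=5, Geology=3. Every pair that conflicts lands in different time slots.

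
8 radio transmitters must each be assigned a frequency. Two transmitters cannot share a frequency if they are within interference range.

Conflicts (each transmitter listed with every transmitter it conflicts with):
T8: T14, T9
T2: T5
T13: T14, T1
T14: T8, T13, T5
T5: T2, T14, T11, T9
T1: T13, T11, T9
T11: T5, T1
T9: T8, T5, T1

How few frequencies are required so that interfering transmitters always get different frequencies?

The cycle T13-T1-T11-T5-T14-T13 has odd length 5, so it cannot be 2-colored; at least 3 frequencies are needed.
Using 3 frequencies: T8=1, T2=2, T13=3, T14=2, T5=1, T1=1, T11=2, T9=2. Each listed conflict is separated.

3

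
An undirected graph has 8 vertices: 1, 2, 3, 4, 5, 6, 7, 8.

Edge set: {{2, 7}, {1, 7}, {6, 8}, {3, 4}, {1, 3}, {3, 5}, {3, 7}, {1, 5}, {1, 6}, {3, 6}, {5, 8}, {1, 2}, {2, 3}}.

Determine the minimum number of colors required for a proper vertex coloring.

4

1, 2, 3, 7 are mutually adjacent (a clique of size 4), so at least 4 colors are needed.
4 colors suffice: 1=b, 2=c, 3=a, 4=b, 5=c, 6=c, 7=d, 8=a. Every edge joins two different colors.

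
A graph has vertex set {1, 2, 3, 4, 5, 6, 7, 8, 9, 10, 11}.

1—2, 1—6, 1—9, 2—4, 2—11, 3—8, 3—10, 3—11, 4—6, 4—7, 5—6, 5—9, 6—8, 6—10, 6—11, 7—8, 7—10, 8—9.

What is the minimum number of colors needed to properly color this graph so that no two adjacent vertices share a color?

5 and 9 are adjacent, so at least 2 colors are needed.
2 colors suffice: 1=b, 2=a, 3=a, 4=b, 5=b, 6=a, 7=a, 8=b, 9=a, 10=b, 11=b. No two adjacent vertices share a color.

2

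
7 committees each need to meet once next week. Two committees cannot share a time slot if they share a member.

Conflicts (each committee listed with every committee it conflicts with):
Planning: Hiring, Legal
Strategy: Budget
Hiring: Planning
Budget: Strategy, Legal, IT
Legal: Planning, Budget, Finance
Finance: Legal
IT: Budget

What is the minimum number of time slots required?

2

Planning and Hiring conflict, so at least 2 time slots are needed.
2 time slots suffice: time slot 1 → {Planning, Budget, Finance}; time slot 2 → {Strategy, Hiring, Legal, IT}. Each listed conflict is separated.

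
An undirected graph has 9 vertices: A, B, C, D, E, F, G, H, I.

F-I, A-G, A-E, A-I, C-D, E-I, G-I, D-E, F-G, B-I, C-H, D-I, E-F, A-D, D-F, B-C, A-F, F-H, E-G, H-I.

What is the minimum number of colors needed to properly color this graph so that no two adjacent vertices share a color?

5

A, E, F, G, I form a clique, so at least 5 colors are needed.
5 colors suffice: color 1 → {C, I}; color 2 → {B, F}; color 3 → {E, H}; color 4 → {D, G}; color 5 → {A}. Every edge joins two different colors.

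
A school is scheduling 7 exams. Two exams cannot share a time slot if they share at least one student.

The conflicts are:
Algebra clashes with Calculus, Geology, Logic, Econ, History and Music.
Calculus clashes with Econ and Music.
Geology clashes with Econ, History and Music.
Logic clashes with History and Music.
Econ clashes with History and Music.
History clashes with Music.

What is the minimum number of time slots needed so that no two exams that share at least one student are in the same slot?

5

Algebra, Geology, Econ, History, Music pairwise conflict, so at least 5 time slots are needed.
5 time slots suffice: time slot 1 → {Algebra}; time slot 2 → {Music}; time slot 3 → {Logic, Econ}; time slot 4 → {Calculus, History}; time slot 5 → {Geology}. No two conflicting exams share a time slot.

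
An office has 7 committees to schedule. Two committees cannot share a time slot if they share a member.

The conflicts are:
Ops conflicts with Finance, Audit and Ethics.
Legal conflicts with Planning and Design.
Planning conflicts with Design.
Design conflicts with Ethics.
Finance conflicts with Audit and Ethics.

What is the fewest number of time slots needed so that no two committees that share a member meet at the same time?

Legal, Planning, Design are mutually in conflict, so at least 3 time slots are needed.
3 time slots suffice: Ops=3, Legal=1, Planning=3, Design=2, Finance=2, Audit=1, Ethics=1. Every pair that conflicts lands in different time slots.

3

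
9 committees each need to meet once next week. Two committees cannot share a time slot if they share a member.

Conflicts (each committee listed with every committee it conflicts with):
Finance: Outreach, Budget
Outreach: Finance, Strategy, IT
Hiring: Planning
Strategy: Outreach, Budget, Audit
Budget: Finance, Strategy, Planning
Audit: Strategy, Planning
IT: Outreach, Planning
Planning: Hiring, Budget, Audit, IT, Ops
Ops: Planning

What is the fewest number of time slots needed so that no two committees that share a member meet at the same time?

The cycle Budget-Finance-Outreach-IT-Planning-Budget has odd length 5, so it cannot be 2-colored; at least 3 time slots are needed.
3 time slots suffice: time slot 1 → {Outreach, Planning}; time slot 2 → {Hiring, Budget, Audit, IT, Ops}; time slot 3 → {Finance, Strategy}. No two conflicting committees share a time slot.

3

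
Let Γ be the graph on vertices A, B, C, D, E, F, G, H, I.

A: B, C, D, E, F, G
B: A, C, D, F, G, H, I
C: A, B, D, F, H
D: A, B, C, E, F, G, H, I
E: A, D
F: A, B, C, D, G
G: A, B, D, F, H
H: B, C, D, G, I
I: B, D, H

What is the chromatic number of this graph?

5

A, B, C, D, F are pairwise adjacent (a clique of size 5), so at least 5 colors are needed.
One proper 5-coloring: A=3, B=2, C=4, D=1, E=2, F=5, G=4, H=3, I=4. Each edge has distinct colors on its endpoints.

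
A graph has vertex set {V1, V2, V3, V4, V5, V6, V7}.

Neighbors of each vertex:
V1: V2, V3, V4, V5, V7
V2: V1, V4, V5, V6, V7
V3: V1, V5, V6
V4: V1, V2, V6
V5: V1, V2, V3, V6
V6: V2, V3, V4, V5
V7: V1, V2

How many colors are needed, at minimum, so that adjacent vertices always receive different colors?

V1, V2, V7 form a triangle, so at least 3 colors are needed.
One proper 3-coloring: V1=1, V2=2, V3=2, V4=3, V5=3, V6=1, V7=3. Every edge joins two different colors.

3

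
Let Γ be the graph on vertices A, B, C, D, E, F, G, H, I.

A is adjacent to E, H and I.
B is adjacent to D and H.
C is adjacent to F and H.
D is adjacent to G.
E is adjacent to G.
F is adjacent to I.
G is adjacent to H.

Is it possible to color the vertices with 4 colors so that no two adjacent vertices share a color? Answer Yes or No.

Yes

The chromatic number is 3. The cycle F-I-A-H-C-F has odd length 5, so it cannot be 2-colored; at least 3 colors are needed.
3 colors suffice: color red → {D, E, H, I}; color blue → {A, B, C, G}; color green → {F}.
Since 4 ≥ 3, a proper 4-coloring certainly exists.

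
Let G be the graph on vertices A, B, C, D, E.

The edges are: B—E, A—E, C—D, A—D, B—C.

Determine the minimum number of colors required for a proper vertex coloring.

The cycle E-A-D-C-B-E has odd length 5, so it cannot be 2-colored; at least 3 colors are needed.
3 colors suffice: A=2, B=1, C=2, D=1, E=3. No two adjacent vertices share a color.

3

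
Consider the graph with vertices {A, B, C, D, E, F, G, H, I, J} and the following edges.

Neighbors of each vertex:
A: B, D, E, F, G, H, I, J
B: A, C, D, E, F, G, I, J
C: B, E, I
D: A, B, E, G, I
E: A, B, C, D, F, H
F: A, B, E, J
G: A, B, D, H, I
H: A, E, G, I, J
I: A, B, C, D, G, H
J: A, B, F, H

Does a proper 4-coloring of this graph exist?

No

A, B, D, G, I are pairwise adjacent (a clique of size 5), so at least 5 colors are needed.
So 4 colors are not enough.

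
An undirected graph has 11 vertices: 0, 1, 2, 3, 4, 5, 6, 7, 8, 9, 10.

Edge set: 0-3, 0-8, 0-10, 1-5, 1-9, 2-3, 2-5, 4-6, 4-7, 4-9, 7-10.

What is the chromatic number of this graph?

3

The cycle 7-4-9-1-5-2-3-0-10-7 has odd length 9, so it cannot be 2-colored; at least 3 colors are needed.
One proper 3-coloring: 0=a, 1=b, 2=b, 3=c, 4=a, 5=a, 6=b, 7=c, 8=b, 9=c, 10=b. Every edge joins two different colors.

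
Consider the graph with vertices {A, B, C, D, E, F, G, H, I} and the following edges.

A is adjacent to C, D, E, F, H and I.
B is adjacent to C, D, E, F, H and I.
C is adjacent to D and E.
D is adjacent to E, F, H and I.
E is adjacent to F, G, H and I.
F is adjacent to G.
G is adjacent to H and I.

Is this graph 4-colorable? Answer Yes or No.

The chromatic number is 4. A, C, D, E are mutually adjacent (a clique of size 4), so at least 4 colors are needed.
4 colors suffice: color 1 → {E}; color 2 → {D, G}; color 3 → {A, B}; color 4 → {C, F, H, I}.
That is already a proper 4-coloring.

Yes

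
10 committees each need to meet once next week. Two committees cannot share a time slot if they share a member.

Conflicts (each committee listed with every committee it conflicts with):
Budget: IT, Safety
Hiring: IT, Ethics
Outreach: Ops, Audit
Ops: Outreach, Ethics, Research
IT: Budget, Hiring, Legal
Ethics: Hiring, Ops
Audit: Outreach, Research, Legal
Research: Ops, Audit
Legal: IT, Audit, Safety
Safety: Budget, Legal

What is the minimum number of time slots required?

3

The cycle Legal-IT-Hiring-Ethics-Ops-Research-Audit-Legal has odd length 7, so it cannot be 2-colored; at least 3 time slots are needed.
A valid assignment using 3 time slots: Budget=1, Hiring=1, Outreach=3, Ops=1, IT=2, Ethics=2, Audit=2, Research=3, Legal=1, Safety=2. No two conflicting committees share a time slot.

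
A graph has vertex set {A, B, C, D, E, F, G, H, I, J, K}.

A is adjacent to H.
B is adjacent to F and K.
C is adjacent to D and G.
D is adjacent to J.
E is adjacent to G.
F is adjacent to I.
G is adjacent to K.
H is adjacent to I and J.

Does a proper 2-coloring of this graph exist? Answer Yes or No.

The cycle H-J-D-C-G-K-B-F-I-H has odd length 9, so it cannot be 2-colored; at least 3 colors are needed.
So 2 colors are not enough.

No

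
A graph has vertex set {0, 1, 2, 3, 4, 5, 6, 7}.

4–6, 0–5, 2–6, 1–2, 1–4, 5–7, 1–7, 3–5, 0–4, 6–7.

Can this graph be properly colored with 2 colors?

No

The cycle 4-0-5-7-1-4 has odd length 5, so it cannot be 2-colored; at least 3 colors are needed.
So 2 colors are not enough.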